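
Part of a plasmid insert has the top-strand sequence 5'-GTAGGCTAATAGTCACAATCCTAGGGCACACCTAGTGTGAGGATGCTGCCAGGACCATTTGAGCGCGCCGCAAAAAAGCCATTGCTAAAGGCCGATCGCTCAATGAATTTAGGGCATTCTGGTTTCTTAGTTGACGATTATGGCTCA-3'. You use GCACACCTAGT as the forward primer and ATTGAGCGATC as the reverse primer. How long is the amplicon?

79 bp

The forward primer matches the template at positions 26–36.
Reverse complement of the reverse primer: GATCGCTCAAT. This occurs on the top strand at positions 94–104.
Amplicon spans positions 26–104: 79 bp.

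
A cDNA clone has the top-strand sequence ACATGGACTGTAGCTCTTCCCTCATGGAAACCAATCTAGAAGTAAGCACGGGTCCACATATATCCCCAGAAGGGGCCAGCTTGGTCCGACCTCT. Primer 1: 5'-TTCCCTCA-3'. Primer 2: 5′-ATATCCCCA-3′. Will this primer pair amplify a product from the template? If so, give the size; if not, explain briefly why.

No product — both primers anneal to the same strand and extend in the same direction.

Primer 1 (TTCCCTCA) matches the top strand at positions 17–24 (3' end points downstream).
Primer 2 (ATATCCCCA) also matches the top strand directly, at positions 60–68 — its reverse complement TGGGGATAT is not present.
Both primers anneal to the bottom strand with 3' ends pointing the same way, so neither can prime synthesis back toward the other.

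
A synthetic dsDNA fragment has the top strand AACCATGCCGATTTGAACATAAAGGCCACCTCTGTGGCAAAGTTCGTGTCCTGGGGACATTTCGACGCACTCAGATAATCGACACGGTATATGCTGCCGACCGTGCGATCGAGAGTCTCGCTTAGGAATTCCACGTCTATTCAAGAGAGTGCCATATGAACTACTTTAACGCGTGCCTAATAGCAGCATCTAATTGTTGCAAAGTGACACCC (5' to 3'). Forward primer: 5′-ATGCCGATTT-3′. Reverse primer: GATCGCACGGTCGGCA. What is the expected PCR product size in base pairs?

Scanning the template, ATGCCGATTT occurs at positions 5–14; this primer anneals to the bottom strand there with its 3' end pointing downstream.
Taking the reverse complement of GATCGCACGGTCGGCA gives TGCCGACCGTGCGATC, found at positions 95–110 on the template; the primer anneals here to the top strand with its 3' end pointing upstream.
The product runs from position 5 to position 110, so its length is 110 − 5 + 1 = 106 bp.

106 bp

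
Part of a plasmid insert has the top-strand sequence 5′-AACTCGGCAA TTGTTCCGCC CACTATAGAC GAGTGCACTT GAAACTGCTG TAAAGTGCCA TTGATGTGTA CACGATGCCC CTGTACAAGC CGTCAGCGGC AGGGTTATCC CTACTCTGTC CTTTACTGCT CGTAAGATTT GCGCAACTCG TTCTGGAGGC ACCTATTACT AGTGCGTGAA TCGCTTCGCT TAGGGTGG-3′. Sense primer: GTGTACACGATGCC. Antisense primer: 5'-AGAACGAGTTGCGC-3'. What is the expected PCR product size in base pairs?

89 bp

The forward primer matches the template at positions 66–79.
Reverse complement of the reverse primer: GCGCAACTCGTTCT. This occurs on the top strand at positions 141–154.
Amplicon spans positions 66–154: 89 bp.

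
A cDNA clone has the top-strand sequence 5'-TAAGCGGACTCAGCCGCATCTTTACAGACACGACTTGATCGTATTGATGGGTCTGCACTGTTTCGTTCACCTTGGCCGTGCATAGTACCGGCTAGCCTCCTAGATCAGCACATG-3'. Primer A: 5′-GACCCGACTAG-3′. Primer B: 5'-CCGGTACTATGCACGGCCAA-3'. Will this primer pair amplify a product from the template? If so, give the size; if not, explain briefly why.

Primer A (GACCCGACTAG) does not match the top strand, and its reverse complement CTAGTCGGGTC does not match either.
With no annealing site for primer A, no amplification occurs.

No product — primer A has no binding site in the template.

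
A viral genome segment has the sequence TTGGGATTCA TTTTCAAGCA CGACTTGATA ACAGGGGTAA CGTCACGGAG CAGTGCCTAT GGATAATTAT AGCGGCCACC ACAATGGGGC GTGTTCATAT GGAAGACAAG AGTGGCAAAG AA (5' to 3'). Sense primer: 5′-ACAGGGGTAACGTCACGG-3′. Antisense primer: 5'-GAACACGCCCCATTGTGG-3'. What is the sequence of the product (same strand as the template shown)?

Forward primer ACAGGGGTAACGTCACGG is found on the top strand at positions 31–48.
The reverse primer's reverse complement is CCACAATGGGGCGTGTTC, which matches the template at positions 79–96.
The product is the template from position 31 through 96 (66 bp).

5'-ACAGGGGTAACGTCACGGAGCAGTGCCTATGGATAATTATAGCGGCCACCACAATGGGGCGTGTTC-3'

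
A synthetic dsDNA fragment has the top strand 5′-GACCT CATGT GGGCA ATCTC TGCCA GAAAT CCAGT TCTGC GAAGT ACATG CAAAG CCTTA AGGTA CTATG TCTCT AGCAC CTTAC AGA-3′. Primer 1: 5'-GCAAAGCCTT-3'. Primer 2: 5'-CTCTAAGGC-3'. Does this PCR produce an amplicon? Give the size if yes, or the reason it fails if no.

Primer 2 (CTCTAAGGC) does not match the top strand, and its reverse complement GCCTTAGAG does not match either.
With no annealing site for primer 2, no amplification occurs.

No product — primer 2 has no binding site in the template.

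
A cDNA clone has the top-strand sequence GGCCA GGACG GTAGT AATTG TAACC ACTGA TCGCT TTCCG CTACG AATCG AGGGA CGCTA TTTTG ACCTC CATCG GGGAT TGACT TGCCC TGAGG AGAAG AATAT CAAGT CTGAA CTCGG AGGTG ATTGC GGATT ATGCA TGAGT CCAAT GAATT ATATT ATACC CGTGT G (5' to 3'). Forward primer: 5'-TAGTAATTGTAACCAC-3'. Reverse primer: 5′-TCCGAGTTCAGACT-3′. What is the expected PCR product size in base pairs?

110 bp

The forward primer matches the template at positions 12–27.
Reverse complement of the reverse primer: AGTCTGAACTCGGA. This occurs on the top strand at positions 108–121.
Amplicon spans positions 12–121: 110 bp.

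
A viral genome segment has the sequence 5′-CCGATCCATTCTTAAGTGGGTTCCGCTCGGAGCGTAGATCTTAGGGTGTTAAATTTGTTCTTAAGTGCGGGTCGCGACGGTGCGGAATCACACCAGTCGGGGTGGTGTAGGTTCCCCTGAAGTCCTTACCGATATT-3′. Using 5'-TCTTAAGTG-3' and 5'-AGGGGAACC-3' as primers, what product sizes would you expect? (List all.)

The forward primer TCTTAAGTG matches the top strand at positions 10–18, 59–67.
The reverse primer's reverse complement is GGTTCCCCT, matching at positions 110–118.
Each forward site pairs with the reverse site to give a product ending at position 118: sizes 109, 60 bp.

109 bp, 60 bp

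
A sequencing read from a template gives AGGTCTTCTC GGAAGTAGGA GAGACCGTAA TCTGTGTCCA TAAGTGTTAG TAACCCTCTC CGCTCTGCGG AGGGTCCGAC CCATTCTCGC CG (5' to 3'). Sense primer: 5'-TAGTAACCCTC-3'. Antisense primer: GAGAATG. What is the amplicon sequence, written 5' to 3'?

5'-TAGTAACCCTCTCCGCTCTGCGGAGGGTCCGACCCATTCTC-3'

Forward primer TAGTAACCCTC is found on the top strand at positions 48–58.
Taking the reverse complement of GAGAATG gives CATTCTC, found at positions 82–88 on the template; the primer anneals here to the top strand with its 3' end pointing upstream.
The product is the template from position 48 through 88 (41 bp).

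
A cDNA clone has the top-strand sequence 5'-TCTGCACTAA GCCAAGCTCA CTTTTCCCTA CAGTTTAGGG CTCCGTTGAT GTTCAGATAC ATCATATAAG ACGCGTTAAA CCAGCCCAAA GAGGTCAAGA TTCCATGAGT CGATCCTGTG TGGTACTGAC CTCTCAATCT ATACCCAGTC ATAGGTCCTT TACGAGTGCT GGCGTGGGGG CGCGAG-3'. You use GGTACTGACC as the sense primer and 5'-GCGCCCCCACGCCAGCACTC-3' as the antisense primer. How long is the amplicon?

62 bp

The forward primer matches the template at positions 122–131.
The reverse primer's reverse complement is GAGTGCTGGCGTGGGGGCGC, which matches the template at positions 164–183.
Amplicon spans positions 122–183: 62 bp.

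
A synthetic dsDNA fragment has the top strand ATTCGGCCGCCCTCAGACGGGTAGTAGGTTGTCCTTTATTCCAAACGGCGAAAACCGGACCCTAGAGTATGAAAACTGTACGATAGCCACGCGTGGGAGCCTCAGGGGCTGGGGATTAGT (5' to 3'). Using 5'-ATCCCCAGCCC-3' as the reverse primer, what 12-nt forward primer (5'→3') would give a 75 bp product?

The reverse primer's reverse complement GGGCTGGGGAT matches the template at positions 106–116, so the product ends at position 116.
A 75 bp product then starts at position 116 − 75 + 1 = 42.
The forward primer is identical to the top strand there: CAAACGGCGAAA.

5'-CAAACGGCGAAA-3'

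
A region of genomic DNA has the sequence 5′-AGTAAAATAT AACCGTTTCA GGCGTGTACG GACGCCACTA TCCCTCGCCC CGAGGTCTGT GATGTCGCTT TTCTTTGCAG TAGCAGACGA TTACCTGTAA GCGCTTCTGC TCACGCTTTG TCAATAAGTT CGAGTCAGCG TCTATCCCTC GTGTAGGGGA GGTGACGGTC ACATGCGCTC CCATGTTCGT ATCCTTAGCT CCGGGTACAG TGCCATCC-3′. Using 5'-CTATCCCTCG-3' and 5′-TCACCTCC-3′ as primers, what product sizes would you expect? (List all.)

128 bp, 24 bp

The forward primer CTATCCCTCG matches the top strand at positions 38–47, 142–151.
The reverse primer's reverse complement is GGAGGTGA, matching at positions 158–165.
Each forward site pairs with the reverse site to give a product ending at position 165: sizes 128, 24 bp.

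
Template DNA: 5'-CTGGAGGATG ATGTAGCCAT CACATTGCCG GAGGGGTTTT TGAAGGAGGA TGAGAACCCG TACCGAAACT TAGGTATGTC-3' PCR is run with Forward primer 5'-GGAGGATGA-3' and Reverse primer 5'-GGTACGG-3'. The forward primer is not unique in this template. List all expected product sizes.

The forward primer GGAGGATGA matches the top strand at positions 3–11, 45–53.
The reverse primer's reverse complement is CCGTACC, matching at positions 58–64.
Each forward site pairs with the reverse site to give a product ending at position 64: sizes 62, 20 bp.

62 bp, 20 bp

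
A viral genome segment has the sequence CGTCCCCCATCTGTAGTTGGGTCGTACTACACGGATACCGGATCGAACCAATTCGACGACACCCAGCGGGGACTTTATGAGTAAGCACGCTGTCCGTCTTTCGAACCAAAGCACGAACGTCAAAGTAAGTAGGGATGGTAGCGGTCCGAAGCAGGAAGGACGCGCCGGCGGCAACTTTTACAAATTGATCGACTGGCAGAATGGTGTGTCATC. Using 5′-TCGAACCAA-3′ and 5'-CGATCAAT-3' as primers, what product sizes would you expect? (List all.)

The forward primer TCGAACCAA matches the top strand at positions 43–51, 101–109.
The reverse primer's reverse complement is ATTGATCG, matching at positions 184–191.
Each forward site pairs with the reverse site to give a product ending at position 191: sizes 149, 91 bp.

149 bp, 91 bp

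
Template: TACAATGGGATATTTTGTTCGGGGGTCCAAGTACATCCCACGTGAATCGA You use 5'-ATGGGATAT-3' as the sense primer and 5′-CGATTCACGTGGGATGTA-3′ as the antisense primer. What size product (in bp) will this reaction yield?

The forward primer matches the template at positions 5–13.
Taking the reverse complement of CGATTCACGTGGGATGTA gives TACATCCCACGTGAATCG, found at positions 32–49 on the template; the primer anneals here to the top strand with its 3' end pointing upstream.
Amplicon spans positions 5–49: 45 bp.

45 bp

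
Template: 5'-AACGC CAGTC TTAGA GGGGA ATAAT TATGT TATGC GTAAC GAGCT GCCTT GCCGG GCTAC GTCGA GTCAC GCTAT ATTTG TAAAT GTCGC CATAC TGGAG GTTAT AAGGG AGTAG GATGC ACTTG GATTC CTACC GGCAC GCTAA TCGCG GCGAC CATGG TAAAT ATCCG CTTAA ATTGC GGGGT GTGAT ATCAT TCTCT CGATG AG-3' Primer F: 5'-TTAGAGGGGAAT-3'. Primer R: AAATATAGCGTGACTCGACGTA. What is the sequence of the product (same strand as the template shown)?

Scanning the template, TTAGAGGGGAAT occurs at positions 11–22; this primer anneals to the bottom strand there with its 3' end pointing downstream.
Reverse complement of the reverse primer: TACGTCGAGTCACGCTATATTT. This occurs on the top strand at positions 58–79.
The product is the template from position 11 through 79 (69 bp).

5'-TTAGAGGGGAATAATTATGTTATGCGTAACGAGCTGCCTTGCCGGGCTACGTCGAGTCACGCTATATTT-3'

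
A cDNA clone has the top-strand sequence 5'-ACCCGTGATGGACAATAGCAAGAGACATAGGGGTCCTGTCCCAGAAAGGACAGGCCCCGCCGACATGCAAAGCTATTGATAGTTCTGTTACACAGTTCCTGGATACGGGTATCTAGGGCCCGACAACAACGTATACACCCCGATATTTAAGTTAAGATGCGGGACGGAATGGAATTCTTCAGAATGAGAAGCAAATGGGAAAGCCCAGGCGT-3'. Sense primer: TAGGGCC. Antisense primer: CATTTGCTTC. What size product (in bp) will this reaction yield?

Scanning the template, TAGGGCC occurs at positions 114–120; this primer anneals to the bottom strand there with its 3' end pointing downstream.
The reverse primer's reverse complement is GAAGCAAATG, which matches the template at positions 188–197.
Amplicon spans positions 114–197: 84 bp.

84 bp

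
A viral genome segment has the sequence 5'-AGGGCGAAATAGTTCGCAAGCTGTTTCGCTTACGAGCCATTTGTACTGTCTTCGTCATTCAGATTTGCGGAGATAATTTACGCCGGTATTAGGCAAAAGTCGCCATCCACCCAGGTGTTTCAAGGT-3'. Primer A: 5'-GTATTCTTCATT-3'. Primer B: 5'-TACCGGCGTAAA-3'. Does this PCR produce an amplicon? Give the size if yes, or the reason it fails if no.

Primer A (GTATTCTTCATT) does not match the top strand, and its reverse complement AATGAAGAATAC does not match either.
With no annealing site for primer A, no amplification occurs.

No product — primer A has no binding site in the template.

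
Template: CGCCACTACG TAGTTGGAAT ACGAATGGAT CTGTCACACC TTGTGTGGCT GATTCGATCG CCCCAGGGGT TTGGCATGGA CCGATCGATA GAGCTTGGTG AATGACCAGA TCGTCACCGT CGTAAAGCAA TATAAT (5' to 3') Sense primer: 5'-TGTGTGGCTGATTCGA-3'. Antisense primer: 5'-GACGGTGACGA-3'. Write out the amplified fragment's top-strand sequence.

5'-TGTGTGGCTGATTCGATCGCCCCAGGGGTTTGGCATGGACCGATCGATAGAGCTTGGTGAATGACCAGATCGTCACCGTC-3'

Scanning the template, TGTGTGGCTGATTCGA occurs at positions 42–57; this primer anneals to the bottom strand there with its 3' end pointing downstream.
Reverse complement of the reverse primer: TCGTCACCGTC. This occurs on the top strand at positions 111–121.
The product is the template from position 42 through 121 (80 bp).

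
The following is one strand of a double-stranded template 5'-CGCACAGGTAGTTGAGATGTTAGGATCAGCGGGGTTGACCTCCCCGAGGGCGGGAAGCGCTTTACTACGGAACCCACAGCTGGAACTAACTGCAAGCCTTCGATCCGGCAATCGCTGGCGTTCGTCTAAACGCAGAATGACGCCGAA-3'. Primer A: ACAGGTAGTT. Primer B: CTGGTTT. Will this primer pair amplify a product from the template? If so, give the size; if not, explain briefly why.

No product — primer B has no binding site in the template.

Primer B (CTGGTTT) does not match the top strand, and its reverse complement AAACCAG does not match either.
With no annealing site for primer B, no amplification occurs.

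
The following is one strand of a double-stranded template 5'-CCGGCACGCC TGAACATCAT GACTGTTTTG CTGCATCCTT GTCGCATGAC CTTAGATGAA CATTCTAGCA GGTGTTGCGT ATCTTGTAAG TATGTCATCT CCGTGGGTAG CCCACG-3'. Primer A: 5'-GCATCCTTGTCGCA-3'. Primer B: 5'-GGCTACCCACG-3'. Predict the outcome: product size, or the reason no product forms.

Primer A (GCATCCTTGTCGCA) matches the top strand at positions 33–46; it acts as a forward primer.
Primer B's reverse complement is CGTGGGTAGCC, matching the top strand at positions 102–112; it acts as a reverse primer.
The 3' ends face each other across positions 33–112, giving an 80 bp product.

Yes — an 80 bp product.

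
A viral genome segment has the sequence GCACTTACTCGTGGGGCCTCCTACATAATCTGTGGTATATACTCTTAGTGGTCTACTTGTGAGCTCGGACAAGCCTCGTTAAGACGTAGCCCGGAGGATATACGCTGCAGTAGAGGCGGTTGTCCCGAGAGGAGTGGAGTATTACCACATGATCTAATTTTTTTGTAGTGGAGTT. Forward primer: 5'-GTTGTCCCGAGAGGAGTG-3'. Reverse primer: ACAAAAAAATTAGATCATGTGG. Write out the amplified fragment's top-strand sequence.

The forward primer matches the template at positions 119–136.
The reverse primer's reverse complement is CCACATGATCTAATTTTTTTGT, which matches the template at positions 145–166.
The product is the template from position 119 through 166 (48 bp).

5'-GTTGTCCCGAGAGGAGTGGAGTATTACCACATGATCTAATTTTTTTGT-3'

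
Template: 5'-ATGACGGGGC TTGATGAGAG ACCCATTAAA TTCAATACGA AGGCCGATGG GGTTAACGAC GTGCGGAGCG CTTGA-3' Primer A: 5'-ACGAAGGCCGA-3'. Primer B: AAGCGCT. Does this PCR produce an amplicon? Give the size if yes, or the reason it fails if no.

Yes — a 37 bp product.

Primer A (ACGAAGGCCGA) matches the top strand at positions 37–47; it acts as a forward primer.
Primer B's reverse complement is AGCGCTT, matching the top strand at positions 67–73; it acts as a reverse primer.
The 3' ends face each other across positions 37–73, giving a 37 bp product.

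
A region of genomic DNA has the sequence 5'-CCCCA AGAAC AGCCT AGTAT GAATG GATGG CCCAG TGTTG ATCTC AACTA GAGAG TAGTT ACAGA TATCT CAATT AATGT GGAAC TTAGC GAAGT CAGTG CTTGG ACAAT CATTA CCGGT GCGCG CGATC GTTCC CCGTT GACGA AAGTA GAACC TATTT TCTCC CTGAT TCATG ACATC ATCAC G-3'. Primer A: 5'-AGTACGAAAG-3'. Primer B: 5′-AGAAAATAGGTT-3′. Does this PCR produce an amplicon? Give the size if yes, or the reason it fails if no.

No product — primer A has no binding site in the template.

Primer A (AGTACGAAAG) does not match the top strand, and its reverse complement CTTTCGTACT does not match either.
With no annealing site for primer A, no amplification occurs.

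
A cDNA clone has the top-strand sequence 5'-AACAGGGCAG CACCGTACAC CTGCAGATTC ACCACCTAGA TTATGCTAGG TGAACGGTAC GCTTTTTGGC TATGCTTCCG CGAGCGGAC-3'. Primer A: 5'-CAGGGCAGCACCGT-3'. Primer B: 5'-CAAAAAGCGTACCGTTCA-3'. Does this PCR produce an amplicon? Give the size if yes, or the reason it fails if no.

Yes — a 66 bp product.

Primer A (CAGGGCAGCACCGT) matches the top strand at positions 3–16; it acts as a forward primer.
Primer B's reverse complement is TGAACGGTACGCTTTTTG, matching the top strand at positions 51–68; it acts as a reverse primer.
The 3' ends face each other across positions 3–68, giving a 66 bp product.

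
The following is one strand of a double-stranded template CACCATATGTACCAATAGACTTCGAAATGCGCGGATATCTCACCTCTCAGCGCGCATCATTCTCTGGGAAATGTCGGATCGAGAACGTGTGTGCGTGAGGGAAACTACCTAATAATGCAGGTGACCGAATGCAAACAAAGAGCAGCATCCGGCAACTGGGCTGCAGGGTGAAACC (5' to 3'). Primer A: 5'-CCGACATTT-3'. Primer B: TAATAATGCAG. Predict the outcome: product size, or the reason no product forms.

Primer A (CCGACATTT) has reverse complement AAATGTCGG, which matches the top strand at positions 69–77; primer A anneals to the top strand there with its 3' end pointing upstream toward position 69.
Primer B (TAATAATGCAG) matches the top strand directly at positions 110–120; it anneals to the bottom strand with its 3' end pointing downstream toward position 120.
The 3' ends diverge (primer A extends toward position 1, primer B toward position 175), so the primers never converge on a shared product.

No product — the primers' 3' ends point away from each other.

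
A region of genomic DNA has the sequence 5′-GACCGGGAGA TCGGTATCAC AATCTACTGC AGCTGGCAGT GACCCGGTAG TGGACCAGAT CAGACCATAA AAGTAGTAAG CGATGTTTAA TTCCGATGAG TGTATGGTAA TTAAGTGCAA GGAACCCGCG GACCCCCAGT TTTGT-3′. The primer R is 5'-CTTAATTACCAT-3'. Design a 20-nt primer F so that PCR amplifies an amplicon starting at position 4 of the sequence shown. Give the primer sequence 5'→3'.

The reverse primer's reverse complement ATGGTAATTAAG matches the template at positions 104–115; the product starts at position 4.
The forward primer is identical to the top strand over positions 4–23: CGGGAGATCGGTATCACAAT.

5'-CGGGAGATCGGTATCACAAT-3'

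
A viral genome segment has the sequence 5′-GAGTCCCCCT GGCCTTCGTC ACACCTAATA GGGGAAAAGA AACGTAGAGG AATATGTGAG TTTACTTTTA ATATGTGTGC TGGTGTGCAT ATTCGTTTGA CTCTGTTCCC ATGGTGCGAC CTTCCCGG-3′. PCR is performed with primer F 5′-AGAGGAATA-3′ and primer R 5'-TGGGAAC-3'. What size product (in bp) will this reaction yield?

66 bp

The forward primer matches the template at positions 46–54.
Taking the reverse complement of TGGGAAC gives GTTCCCA, found at positions 105–111 on the template; the primer anneals here to the top strand with its 3' end pointing upstream.
Amplicon spans positions 46–111: 66 bp.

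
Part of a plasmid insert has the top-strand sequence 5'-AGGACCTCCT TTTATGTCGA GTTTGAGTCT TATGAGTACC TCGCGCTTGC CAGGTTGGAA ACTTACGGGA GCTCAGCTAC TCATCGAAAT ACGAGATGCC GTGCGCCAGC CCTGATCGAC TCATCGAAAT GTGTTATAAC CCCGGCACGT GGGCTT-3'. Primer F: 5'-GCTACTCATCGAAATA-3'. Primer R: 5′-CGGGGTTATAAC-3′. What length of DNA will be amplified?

69 bp

Forward primer GCTACTCATCGAAATA is found on the top strand at positions 76–91.
Taking the reverse complement of CGGGGTTATAAC gives GTTATAACCCCG, found at positions 133–144 on the template; the primer anneals here to the top strand with its 3' end pointing upstream.
Amplicon spans positions 76–144: 69 bp.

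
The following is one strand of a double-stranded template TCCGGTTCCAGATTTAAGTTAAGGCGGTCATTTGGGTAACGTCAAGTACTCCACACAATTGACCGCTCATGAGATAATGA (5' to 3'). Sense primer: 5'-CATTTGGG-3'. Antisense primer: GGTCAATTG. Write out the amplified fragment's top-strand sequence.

Forward primer CATTTGGG is found on the top strand at positions 29–36.
Taking the reverse complement of GGTCAATTG gives CAATTGACC, found at positions 56–64 on the template; the primer anneals here to the top strand with its 3' end pointing upstream.
The product is the template from position 29 through 64 (36 bp).

5'-CATTTGGGTAACGTCAAGTACTCCACACAATTGACC-3'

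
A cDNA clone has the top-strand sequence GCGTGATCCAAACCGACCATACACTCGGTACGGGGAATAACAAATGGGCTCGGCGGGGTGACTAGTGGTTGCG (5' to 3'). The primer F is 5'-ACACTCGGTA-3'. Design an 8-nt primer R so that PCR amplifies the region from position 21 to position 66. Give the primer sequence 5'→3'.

5'-ACTAGTCA-3'

The product's 3' end on the top strand is position 66.
The reverse primer anneals to the top strand over positions 59–66, i.e. to TGACTAGT.
Its sequence written 5'→3' is the reverse complement: ACTAGTCA.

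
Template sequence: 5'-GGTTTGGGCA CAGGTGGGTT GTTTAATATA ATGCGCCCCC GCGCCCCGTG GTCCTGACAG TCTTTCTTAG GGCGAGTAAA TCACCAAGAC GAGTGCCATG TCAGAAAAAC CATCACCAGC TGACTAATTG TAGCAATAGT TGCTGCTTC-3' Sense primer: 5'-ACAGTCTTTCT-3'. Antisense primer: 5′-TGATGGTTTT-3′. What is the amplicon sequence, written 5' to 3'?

5'-ACAGTCTTTCTTAGGGCGAGTAAATCACCAAGACGAGTGCCATGTCAGAAAAACCATCA-3'

Forward primer ACAGTCTTTCT is found on the top strand at positions 57–67.
The reverse primer's reverse complement is AAAACCATCA, which matches the template at positions 106–115.
The product is the template from position 57 through 115 (59 bp).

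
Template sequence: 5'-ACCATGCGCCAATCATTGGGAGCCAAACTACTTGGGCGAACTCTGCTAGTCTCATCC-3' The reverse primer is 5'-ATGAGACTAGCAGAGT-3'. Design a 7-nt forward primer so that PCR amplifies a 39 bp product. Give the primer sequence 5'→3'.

5'-TGGGAGC-3'

The reverse primer's reverse complement ACTCTGCTAGTCTCAT matches the template at positions 40–55, so the product ends at position 55.
A 39 bp product then starts at position 55 − 39 + 1 = 17.
The forward primer is identical to the top strand there: TGGGAGC.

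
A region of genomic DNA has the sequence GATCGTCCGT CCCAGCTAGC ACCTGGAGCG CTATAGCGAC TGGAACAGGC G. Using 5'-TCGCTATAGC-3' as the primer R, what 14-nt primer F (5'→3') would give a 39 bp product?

5'-GATCGTCCGTCCCA-3'

The reverse primer's reverse complement GCTATAGCGA matches the template at positions 30–39, so the product ends at position 39.
A 39 bp product then starts at position 39 − 39 + 1 = 1.
The forward primer is identical to the top strand there: GATCGTCCGTCCCA.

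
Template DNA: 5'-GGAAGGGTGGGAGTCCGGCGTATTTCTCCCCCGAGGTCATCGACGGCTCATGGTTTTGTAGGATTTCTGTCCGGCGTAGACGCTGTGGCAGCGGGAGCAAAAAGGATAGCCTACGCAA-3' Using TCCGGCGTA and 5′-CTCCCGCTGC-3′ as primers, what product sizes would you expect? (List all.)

84 bp, 28 bp

The forward primer TCCGGCGTA matches the top strand at positions 14–22, 70–78.
The reverse primer's reverse complement is GCAGCGGGAG, matching at positions 88–97.
Each forward site pairs with the reverse site to give a product ending at position 97: sizes 84, 28 bp.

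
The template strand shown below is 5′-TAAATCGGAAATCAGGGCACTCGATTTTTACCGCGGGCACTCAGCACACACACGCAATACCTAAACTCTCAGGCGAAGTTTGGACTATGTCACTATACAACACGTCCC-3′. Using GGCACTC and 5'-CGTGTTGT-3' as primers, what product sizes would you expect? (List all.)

The forward primer GGCACTC matches the top strand at positions 16–22, 36–42.
The reverse primer's reverse complement is ACAACACG, matching at positions 97–104.
Each forward site pairs with the reverse site to give a product ending at position 104: sizes 89, 69 bp.

89 bp, 69 bp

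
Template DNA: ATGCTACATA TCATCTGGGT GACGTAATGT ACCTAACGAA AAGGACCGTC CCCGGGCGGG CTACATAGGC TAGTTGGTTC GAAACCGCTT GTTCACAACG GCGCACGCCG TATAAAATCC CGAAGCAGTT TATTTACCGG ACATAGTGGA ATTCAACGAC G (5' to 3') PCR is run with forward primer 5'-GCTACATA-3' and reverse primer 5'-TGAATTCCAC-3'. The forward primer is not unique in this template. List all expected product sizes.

153 bp, 96 bp

The forward primer GCTACATA matches the top strand at positions 3–10, 60–67.
The reverse primer's reverse complement is GTGGAATTCA, matching at positions 146–155.
Each forward site pairs with the reverse site to give a product ending at position 155: sizes 153, 96 bp.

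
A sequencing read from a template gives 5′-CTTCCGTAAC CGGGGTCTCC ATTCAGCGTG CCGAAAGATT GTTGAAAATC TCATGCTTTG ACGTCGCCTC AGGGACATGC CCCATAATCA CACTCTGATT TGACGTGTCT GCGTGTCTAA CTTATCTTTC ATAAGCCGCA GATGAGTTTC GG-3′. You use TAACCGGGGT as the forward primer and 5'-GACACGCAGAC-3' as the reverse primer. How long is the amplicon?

111 bp

Forward primer TAACCGGGGT is found on the top strand at positions 7–16.
Taking the reverse complement of GACACGCAGAC gives GTCTGCGTGTC, found at positions 107–117 on the template; the primer anneals here to the top strand with its 3' end pointing upstream.
Amplicon spans positions 7–117: 111 bp.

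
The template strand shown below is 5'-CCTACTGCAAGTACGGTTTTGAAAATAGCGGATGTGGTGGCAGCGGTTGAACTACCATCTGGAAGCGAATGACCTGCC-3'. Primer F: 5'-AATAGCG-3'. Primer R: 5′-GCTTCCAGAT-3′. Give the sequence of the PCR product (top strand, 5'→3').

Forward primer AATAGCG is found on the top strand at positions 24–30.
The reverse primer's reverse complement is ATCTGGAAGC, which matches the template at positions 57–66.
The product is the template from position 24 through 66 (43 bp).

5'-AATAGCGGATGTGGTGGCAGCGGTTGAACTACCATCTGGAAGC-3'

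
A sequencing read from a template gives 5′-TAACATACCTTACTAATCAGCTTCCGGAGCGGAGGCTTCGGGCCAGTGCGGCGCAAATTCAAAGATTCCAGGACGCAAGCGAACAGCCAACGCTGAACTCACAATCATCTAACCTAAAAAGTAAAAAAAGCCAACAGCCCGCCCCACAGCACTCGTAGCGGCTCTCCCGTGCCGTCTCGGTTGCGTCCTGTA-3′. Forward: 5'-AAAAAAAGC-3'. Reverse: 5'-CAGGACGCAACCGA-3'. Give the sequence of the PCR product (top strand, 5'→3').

Scanning the template, AAAAAAAGC occurs at positions 123–131; this primer anneals to the bottom strand there with its 3' end pointing downstream.
Reverse complement of the reverse primer: TCGGTTGCGTCCTG. This occurs on the top strand at positions 177–190.
The product is the template from position 123 through 190 (68 bp).

5'-AAAAAAAGCCAACAGCCCGCCCCACAGCACTCGTAGCGGCTCTCCCGTGCCGTCTCGGTTGCGTCCTG-3'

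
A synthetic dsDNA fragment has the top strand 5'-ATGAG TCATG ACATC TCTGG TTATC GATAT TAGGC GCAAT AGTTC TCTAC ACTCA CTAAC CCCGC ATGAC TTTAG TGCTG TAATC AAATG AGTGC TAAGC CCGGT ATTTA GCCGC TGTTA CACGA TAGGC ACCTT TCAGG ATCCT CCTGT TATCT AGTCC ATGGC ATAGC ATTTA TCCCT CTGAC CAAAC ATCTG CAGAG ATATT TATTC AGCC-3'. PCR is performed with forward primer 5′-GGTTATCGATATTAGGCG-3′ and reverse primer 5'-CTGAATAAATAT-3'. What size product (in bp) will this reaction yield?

194 bp

Forward primer GGTTATCGATATTAGGCG is found on the top strand at positions 19–36.
Taking the reverse complement of CTGAATAAATAT gives ATATTTATTCAG, found at positions 201–212 on the template; the primer anneals here to the top strand with its 3' end pointing upstream.
Amplicon spans positions 19–212: 194 bp.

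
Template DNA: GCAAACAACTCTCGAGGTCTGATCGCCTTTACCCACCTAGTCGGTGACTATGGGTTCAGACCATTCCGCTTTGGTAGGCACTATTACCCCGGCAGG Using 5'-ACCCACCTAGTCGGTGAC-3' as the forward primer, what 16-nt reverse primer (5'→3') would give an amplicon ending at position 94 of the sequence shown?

The forward primer binds at positions 31–48; the product's 3' end on the top strand is position 94.
The reverse primer anneals to the top strand over positions 79–94, i.e. to CACTATTACCCCGGCA.
Its sequence written 5'→3' is the reverse complement: TGCCGGGGTAATAGTG.

5'-TGCCGGGGTAATAGTG-3'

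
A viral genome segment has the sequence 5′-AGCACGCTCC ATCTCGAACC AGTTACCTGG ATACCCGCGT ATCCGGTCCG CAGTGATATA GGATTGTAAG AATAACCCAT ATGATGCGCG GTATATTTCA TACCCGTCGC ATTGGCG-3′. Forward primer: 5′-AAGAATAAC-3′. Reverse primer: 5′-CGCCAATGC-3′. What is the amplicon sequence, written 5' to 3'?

5'-AAGAATAACCCATATGATGCGCGGTATATTTCATACCCGTCGCATTGGCG-3'

Forward primer AAGAATAAC is found on the top strand at positions 68–76.
The reverse primer's reverse complement is GCATTGGCG, which matches the template at positions 109–117.
The product is the template from position 68 through 117 (50 bp).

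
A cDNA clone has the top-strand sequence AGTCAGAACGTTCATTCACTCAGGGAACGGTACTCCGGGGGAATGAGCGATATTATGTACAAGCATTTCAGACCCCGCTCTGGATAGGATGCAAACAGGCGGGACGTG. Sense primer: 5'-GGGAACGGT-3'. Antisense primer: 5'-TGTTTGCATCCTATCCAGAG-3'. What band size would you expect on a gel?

75 bp

The forward primer matches the template at positions 23–31.
Taking the reverse complement of TGTTTGCATCCTATCCAGAG gives CTCTGGATAGGATGCAAACA, found at positions 78–97 on the template; the primer anneals here to the top strand with its 3' end pointing upstream.
Amplicon spans positions 23–97: 75 bp.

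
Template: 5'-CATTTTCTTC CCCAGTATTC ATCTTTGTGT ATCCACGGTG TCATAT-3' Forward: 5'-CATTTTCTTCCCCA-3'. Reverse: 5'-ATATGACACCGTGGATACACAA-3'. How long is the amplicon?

46 bp

Scanning the template, CATTTTCTTCCCCA occurs at positions 1–14; this primer anneals to the bottom strand there with its 3' end pointing downstream.
Reverse complement of the reverse primer: TTGTGTATCCACGGTGTCATAT. This occurs on the top strand at positions 25–46.
Amplicon spans positions 1–46: 46 bp.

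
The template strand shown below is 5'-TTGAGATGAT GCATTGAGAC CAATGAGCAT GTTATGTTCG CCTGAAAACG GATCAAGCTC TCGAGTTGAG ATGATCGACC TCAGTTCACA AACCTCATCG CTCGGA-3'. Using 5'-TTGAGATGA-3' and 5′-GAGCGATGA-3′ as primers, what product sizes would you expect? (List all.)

The forward primer TTGAGATGA matches the top strand at positions 1–9, 66–74.
The reverse primer's reverse complement is TCATCGCTC, matching at positions 95–103.
Each forward site pairs with the reverse site to give a product ending at position 103: sizes 103, 38 bp.

103 bp, 38 bp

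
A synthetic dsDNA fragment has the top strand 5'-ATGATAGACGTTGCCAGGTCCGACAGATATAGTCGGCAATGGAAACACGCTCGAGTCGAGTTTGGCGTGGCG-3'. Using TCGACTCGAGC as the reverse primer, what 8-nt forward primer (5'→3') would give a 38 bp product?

The reverse primer's reverse complement GCTCGAGTCGA matches the template at positions 49–59, so the product ends at position 59.
A 38 bp product then starts at position 59 − 38 + 1 = 22.
The forward primer is identical to the top strand there: GACAGATA.

5'-GACAGATA-3'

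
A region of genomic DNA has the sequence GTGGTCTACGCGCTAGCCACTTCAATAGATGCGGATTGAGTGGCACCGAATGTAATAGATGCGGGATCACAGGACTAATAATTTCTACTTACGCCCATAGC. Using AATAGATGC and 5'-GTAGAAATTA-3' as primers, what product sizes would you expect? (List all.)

The forward primer AATAGATGC matches the top strand at positions 24–32, 54–62.
The reverse primer's reverse complement is TAATTTCTAC, matching at positions 79–88.
Each forward site pairs with the reverse site to give a product ending at position 88: sizes 65, 35 bp.

65 bp, 35 bp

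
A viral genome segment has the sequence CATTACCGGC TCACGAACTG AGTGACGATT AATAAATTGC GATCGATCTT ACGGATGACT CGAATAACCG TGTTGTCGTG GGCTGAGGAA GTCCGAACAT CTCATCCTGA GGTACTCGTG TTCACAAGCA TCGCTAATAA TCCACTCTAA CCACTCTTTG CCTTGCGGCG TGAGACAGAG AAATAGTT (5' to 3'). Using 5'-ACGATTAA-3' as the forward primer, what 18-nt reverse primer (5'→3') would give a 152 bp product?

5'-GTCTCACGCCGCAAGGCA-3'

The forward primer binds at positions 25–32, so a 152 bp product ends at position 25 + 152 − 1 = 176.
The reverse primer anneals to the top strand over positions 159–176, i.e. to TGCCTTGCGGCGTGAGAC.
Its sequence written 5'→3' is the reverse complement: GTCTCACGCCGCAAGGCA.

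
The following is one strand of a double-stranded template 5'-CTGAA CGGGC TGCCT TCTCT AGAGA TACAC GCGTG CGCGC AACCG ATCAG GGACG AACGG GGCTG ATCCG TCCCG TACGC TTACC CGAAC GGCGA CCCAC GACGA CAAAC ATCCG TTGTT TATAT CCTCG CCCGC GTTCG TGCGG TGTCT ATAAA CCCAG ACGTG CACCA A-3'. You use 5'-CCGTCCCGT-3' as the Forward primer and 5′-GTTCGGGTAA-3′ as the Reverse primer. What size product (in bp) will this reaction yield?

Forward primer CCGTCCCGT is found on the top strand at positions 68–76.
Reverse complement of the reverse primer: TTACCCGAAC. This occurs on the top strand at positions 81–90.
Amplicon spans positions 68–90: 23 bp.

23 bp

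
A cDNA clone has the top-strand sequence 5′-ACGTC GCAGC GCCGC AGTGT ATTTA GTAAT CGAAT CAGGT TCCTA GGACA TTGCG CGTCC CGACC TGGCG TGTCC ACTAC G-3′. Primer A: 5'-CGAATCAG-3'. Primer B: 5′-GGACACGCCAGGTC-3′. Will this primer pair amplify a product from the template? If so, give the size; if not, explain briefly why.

Yes — a 45 bp product.

Primer A (CGAATCAG) matches the top strand at positions 31–38; it acts as a forward primer.
Primer B's reverse complement is GACCTGGCGTGTCC, matching the top strand at positions 62–75; it acts as a reverse primer.
The 3' ends face each other across positions 31–75, giving a 45 bp product.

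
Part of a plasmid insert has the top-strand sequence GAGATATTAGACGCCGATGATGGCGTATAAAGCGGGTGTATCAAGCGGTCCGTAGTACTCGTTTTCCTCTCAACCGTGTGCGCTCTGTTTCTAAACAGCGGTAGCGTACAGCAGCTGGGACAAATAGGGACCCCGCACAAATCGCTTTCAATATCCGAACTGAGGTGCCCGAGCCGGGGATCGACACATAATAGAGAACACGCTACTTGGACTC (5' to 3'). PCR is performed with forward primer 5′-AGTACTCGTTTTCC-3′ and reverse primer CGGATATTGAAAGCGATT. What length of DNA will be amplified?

Forward primer AGTACTCGTTTTCC is found on the top strand at positions 54–67.
Taking the reverse complement of CGGATATTGAAAGCGATT gives AATCGCTTTCAATATCCG, found at positions 140–157 on the template; the primer anneals here to the top strand with its 3' end pointing upstream.
Product length = (reverse-primer end) − (forward-primer start) + 1 = 157 − 54 + 1 = 104 bp.

104 bp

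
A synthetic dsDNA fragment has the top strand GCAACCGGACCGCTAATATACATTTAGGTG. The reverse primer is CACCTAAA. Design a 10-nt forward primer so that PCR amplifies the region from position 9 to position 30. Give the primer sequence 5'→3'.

The reverse primer's reverse complement TTTAGGTG matches the template at positions 23–30; the product starts at position 9.
The forward primer is identical to the top strand over positions 9–18: ACCGCTAATA.

5'-ACCGCTAATA-3'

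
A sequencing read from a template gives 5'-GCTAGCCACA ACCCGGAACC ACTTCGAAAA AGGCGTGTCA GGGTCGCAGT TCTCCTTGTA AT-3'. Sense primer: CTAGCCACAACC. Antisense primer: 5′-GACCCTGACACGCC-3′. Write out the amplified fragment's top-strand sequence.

Forward primer CTAGCCACAACC is found on the top strand at positions 2–13.
The reverse primer's reverse complement is GGCGTGTCAGGGTC, which matches the template at positions 32–45.
The product is the template from position 2 through 45 (44 bp).

5'-CTAGCCACAACCCGGAACCACTTCGAAAAAGGCGTGTCAGGGTC-3'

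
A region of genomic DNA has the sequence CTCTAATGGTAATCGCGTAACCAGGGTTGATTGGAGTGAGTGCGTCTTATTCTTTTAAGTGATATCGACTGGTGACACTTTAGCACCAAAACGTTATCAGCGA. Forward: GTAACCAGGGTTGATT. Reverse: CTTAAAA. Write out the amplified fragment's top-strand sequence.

Forward primer GTAACCAGGGTTGATT is found on the top strand at positions 17–32.
Taking the reverse complement of CTTAAAA gives TTTTAAG, found at positions 53–59 on the template; the primer anneals here to the top strand with its 3' end pointing upstream.
The product is the template from position 17 through 59 (43 bp).

5'-GTAACCAGGGTTGATTGGAGTGAGTGCGTCTTATTCTTTTAAG-3'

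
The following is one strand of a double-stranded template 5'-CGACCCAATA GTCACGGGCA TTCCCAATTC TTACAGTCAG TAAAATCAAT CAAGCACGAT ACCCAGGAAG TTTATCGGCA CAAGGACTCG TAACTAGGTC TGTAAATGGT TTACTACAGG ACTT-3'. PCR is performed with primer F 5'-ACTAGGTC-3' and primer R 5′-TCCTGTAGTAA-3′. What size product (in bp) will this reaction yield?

29 bp

Scanning the template, ACTAGGTC occurs at positions 93–100; this primer anneals to the bottom strand there with its 3' end pointing downstream.
Taking the reverse complement of TCCTGTAGTAA gives TTACTACAGGA, found at positions 111–121 on the template; the primer anneals here to the top strand with its 3' end pointing upstream.
Amplicon spans positions 93–121: 29 bp.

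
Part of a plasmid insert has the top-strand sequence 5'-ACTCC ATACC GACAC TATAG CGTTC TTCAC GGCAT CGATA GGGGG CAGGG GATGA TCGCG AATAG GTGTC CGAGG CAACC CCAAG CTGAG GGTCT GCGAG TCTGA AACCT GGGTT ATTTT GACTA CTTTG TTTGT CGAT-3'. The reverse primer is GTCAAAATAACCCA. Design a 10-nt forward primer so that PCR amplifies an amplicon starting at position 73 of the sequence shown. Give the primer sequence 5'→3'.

The reverse primer's reverse complement TGGGTTATTTTGAC matches the template at positions 110–123; the product starts at position 73.
The forward primer is identical to the top strand over positions 73–82: AGGCAACCCC.

5'-AGGCAACCCC-3'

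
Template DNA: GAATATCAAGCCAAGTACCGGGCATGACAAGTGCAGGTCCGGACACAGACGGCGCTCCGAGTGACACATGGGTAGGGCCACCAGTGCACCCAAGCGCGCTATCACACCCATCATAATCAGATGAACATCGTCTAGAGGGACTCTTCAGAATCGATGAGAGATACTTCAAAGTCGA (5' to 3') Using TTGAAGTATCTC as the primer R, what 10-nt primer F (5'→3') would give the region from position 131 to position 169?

5'-TCTAGAGGGA-3'

The reverse primer's reverse complement GAGATACTTCAA matches the template at positions 158–169; the product starts at position 131.
The forward primer is identical to the top strand over positions 131–140: TCTAGAGGGA.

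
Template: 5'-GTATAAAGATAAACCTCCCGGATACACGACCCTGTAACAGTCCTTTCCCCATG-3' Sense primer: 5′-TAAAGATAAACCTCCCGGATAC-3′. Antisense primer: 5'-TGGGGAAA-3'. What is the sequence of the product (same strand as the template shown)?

5'-TAAAGATAAACCTCCCGGATACACGACCCTGTAACAGTCCTTTCCCCA-3'

Scanning the template, TAAAGATAAACCTCCCGGATAC occurs at positions 4–25; this primer anneals to the bottom strand there with its 3' end pointing downstream.
The reverse primer's reverse complement is TTTCCCCA, which matches the template at positions 44–51.
The product is the template from position 4 through 51 (48 bp).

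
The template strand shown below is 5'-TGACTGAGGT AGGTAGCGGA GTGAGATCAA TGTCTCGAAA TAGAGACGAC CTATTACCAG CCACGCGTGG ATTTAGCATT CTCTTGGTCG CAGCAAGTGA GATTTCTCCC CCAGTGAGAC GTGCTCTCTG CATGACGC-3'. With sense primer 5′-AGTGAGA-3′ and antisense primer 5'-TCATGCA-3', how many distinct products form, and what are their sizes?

Three products: 116 bp, 40 bp, 23 bp

The forward primer AGTGAGA matches the top strand at positions 20–26, 96–102, 113–119.
The reverse primer's reverse complement is TGCATGA, matching at positions 129–135.
Each forward site pairs with the reverse site to give a product ending at position 135: sizes 116, 40, 23 bp.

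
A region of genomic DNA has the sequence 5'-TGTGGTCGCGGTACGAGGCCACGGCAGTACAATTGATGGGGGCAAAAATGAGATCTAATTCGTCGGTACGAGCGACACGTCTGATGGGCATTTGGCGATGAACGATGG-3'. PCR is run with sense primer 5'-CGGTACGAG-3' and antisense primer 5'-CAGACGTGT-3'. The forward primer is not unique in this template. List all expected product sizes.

The forward primer CGGTACGAG matches the top strand at positions 9–17, 64–72.
The reverse primer's reverse complement is ACACGTCTG, matching at positions 75–83.
Each forward site pairs with the reverse site to give a product ending at position 83: sizes 75, 20 bp.

75 bp, 20 bp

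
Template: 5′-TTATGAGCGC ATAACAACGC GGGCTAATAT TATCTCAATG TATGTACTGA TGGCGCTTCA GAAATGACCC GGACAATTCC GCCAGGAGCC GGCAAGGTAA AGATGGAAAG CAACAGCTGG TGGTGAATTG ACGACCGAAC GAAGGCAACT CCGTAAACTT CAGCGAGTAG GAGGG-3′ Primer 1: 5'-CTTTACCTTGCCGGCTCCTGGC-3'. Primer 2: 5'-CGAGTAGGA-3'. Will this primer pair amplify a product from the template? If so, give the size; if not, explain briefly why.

Primer 1 (CTTTACCTTGCCGGCTCCTGGC) has reverse complement GCCAGGAGCCGGCAAGGTAAAG, which matches the top strand at positions 81–102; primer 1 anneals to the top strand there with its 3' end pointing upstream toward position 81.
Primer 2 (CGAGTAGGA) matches the top strand directly at positions 164–172; it anneals to the bottom strand with its 3' end pointing downstream toward position 172.
The 3' ends diverge (primer 1 extends toward position 1, primer 2 toward position 175), so the primers never converge on a shared product.

No product — the primers' 3' ends point away from each other.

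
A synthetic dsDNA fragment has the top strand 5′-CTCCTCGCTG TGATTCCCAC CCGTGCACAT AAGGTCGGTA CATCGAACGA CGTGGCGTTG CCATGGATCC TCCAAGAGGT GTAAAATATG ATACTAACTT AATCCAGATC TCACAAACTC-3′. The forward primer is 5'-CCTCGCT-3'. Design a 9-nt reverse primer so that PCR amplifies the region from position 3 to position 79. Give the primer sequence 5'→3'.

The product's 3' end on the top strand is position 79.
The reverse primer anneals to the top strand over positions 71–79, i.e. to TCCAAGAGG.
Its sequence written 5'→3' is the reverse complement: CCTCTTGGA.

5'-CCTCTTGGA-3'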